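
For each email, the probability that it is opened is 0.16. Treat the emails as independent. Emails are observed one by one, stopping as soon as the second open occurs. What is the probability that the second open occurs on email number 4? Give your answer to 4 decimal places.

0.0542

Y = trial on which the second success occurs; negative binomial, r=2, p=0.16.
P(Y=4) = C(3,1) · p^2 · (1−p)^2
= 3 · 0.0256 · 0.7056 = 0.054190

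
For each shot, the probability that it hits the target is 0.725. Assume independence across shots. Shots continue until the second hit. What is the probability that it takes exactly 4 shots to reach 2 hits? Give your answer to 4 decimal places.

0.1193

Y = trial on which the second success occurs; negative binomial, r=2, p=0.725.
P(Y=4) = C(3,1) · p^2 · (1−p)^2
= 3 · 0.52563 · 0.075625 = 0.119251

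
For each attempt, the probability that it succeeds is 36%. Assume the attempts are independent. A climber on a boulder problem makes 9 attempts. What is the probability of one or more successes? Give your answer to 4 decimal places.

P(at least one) = 1 − P(none) = 1 − (1 − 0.36)^9
= 1 − 0.018014 = 0.981986

0.9820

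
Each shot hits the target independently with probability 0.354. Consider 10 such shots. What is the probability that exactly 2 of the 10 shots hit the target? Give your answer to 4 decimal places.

0.1710

X ~ Binomial(n=10, p=0.354).
P(X=2) = C(10,2) · p^2 · (1−p)^8
= 45 · 0.12532 · 0.030329 = 0.171033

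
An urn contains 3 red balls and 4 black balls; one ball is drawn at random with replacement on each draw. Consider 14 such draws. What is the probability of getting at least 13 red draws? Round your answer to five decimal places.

0.00014

X ~ Binomial(14, 0.428571); P(X ≥ 13) = Σ C(14,k) p^k (1−p)^(14−k) over k:
  k=13: C(14,13)·0.428571^13·0.571429^1 = 0.0001316
  k=14: C(14,14)·0.428571^14·0.571429^0 = 0.0000071
Total = 0.0001387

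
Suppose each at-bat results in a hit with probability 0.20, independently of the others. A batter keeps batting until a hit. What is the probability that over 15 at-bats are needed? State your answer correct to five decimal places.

0.03518

Y = number of at-bats to the first success; geometric, p = 0.20.
P(Y > 15) = P(first 15 all fail) = (1−p)^15 = 0.0351844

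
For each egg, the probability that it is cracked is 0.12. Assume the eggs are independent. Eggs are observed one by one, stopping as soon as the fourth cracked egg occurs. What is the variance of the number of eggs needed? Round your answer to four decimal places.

244.4444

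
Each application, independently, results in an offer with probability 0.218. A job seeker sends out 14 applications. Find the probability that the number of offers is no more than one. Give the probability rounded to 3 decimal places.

X ~ Binomial(14, 0.218); P(X ≤ 1) = Σ C(14,k) p^k (1−p)^(14−k) over k:
  k=0: C(14,0)·0.218^0·0.782^14 = 0.03198
  k=1: C(14,1)·0.218^1·0.782^13 = 0.12482
Total = 0.15680

0.157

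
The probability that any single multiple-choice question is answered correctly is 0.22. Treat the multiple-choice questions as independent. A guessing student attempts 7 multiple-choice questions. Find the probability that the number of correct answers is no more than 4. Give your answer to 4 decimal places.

X ~ Binomial(7, 0.22); P(X ≤ 4) = Σ C(7,k) p^k (1−p)^(7−k) over k:
  k=0: C(7,0)·0.22^0·0.78^7 = 0.175656
  k=1: C(7,1)·0.22^1·0.78^6 = 0.346807
  k=2: C(7,2)·0.22^2·0.78^5 = 0.293452
  k=3: C(7,3)·0.22^3·0.78^4 = 0.137948
  k=4: C(7,4)·0.22^4·0.78^3 = 0.038908
Total = 0.992772

0.9928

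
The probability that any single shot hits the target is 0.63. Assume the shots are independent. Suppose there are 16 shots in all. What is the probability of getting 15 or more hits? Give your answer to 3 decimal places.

X ~ Binomial(16, 0.63); P(X ≥ 15) = Σ C(16,k) p^k (1−p)^(16−k) over k:
  k=15: C(16,15)·0.63^15·0.37^1 = 0.00579
  k=16: C(16,16)·0.63^16·0.37^0 = 0.00062
Total = 0.00640

0.006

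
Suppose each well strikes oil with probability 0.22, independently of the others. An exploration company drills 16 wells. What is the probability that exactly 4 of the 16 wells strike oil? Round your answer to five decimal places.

0.21622

X ~ Binomial(n=16, p=0.22).
P(X=4) = C(16,4) · p^4 · (1−p)^12
= 1820 · 0.0023426 · 0.050715 = 0.2162207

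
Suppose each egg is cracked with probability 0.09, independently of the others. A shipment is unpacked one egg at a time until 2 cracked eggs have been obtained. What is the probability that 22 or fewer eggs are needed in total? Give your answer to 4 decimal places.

0.6012

Finishing within 22 eggs ⇔ at least 2 successes in the first 22. With X ~ Binomial(22, 0.09), P(Y ≤ 22) = 1 − P(X ≤ 1).
  k=0: C(22,0)·0.09^0·0.91^22 = 0.125577
  k=1: C(22,1)·0.09^1·0.91^21 = 0.273234
1 − 0.398811 = 0.601189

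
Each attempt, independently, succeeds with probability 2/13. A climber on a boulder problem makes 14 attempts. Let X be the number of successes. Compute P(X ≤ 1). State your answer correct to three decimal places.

X ~ Binomial(14, 0.153846); P(X ≤ 1) = Σ C(14,k) p^k (1−p)^(14−k) over k:
  k=0: C(14,0)·0.153846^0·0.846154^14 = 0.09645
  k=1: C(14,1)·0.153846^1·0.846154^13 = 0.24550
Total = 0.34195

0.342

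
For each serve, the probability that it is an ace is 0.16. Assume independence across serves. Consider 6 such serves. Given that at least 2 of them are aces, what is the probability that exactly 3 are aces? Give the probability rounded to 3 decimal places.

X ~ Binomial(6, 0.16). Want P(X=3 | X≥2) = P(X=3) / P(X≥2).
P(X=3) = C(6,3)·0.16^3·0.84^3 = 0.04855
P(X≥2) = 1 − 0.35130 − 0.40148 = 0.24722
Ratio = 0.04855 / 0.24722 = 0.19640

0.196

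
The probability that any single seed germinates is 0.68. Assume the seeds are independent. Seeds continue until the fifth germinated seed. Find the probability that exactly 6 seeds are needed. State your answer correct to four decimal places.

0.2326

Y = trial on which the fifth success occurs; negative binomial, r=5, p=0.68.
P(Y=6) = C(5,4) · p^5 · (1−p)^1
= 5 · 0.14539 · 0.32 = 0.232629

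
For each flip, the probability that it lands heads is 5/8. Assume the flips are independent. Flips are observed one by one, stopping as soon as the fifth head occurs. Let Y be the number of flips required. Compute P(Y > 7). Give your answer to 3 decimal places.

Needing more than 7 flips ⇔ fewer than 5 successes in the first 7. With X ~ Binomial(7, 0.625), P(Y > 7) = P(X ≤ 4).
  k=0: C(7,0)·0.625^0·0.375^7 = 0.00104
  k=1: C(7,1)·0.625^1·0.375^6 = 0.01217
  k=2: C(7,2)·0.625^2·0.375^5 = 0.06083
  k=3: C(7,3)·0.625^3·0.375^4 = 0.16898
  k=4: C(7,4)·0.625^4·0.375^3 = 0.28163
P(X ≤ 4) = 0.52465

0.525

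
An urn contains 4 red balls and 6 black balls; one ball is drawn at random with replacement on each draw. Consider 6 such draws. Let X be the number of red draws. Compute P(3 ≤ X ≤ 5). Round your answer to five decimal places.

0.45158

X ~ Binomial(6, 0.40); P(3 ≤ X ≤ 5) = Σ C(6,k) p^k (1−p)^(6−k) over k:
  k=3: C(6,3)·0.40^3·0.60^3 = 0.2764800
  k=4: C(6,4)·0.40^4·0.60^2 = 0.1382400
  k=5: C(6,5)·0.40^5·0.60^1 = 0.0368640
Total = 0.4515840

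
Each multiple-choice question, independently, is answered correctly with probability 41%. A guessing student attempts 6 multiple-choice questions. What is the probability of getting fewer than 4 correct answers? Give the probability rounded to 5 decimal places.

0.80669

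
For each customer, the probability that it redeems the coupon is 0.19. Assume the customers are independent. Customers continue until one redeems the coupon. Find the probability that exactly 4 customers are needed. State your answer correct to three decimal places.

0.101

Geometric (trials to first success), p = 0.19.
P(Y = 4) = (1−p)^3 · p = 0.53144 · 0.19 = 0.10097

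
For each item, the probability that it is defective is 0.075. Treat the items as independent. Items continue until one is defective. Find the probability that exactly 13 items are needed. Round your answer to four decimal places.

Geometric (trials to first success), p = 0.075.
P(Y = 13) = (1−p)^12 · p = 0.39237 · 0.075 = 0.029428

0.0294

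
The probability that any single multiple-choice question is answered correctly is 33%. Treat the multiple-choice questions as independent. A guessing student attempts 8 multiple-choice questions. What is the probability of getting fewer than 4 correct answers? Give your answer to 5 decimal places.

X ~ Binomial(8, 0.33); P(X ≤ 3) = Σ C(8,k) p^k (1−p)^(8−k) over k:
  k=0: C(8,0)·0.33^0·0.67^8 = 0.0406068
  k=1: C(8,1)·0.33^1·0.67^7 = 0.1600028
  k=2: C(8,2)·0.33^2·0.67^6 = 0.2758257
  k=3: C(8,3)·0.33^3·0.67^5 = 0.2717089
Total = 0.7481442

0.74814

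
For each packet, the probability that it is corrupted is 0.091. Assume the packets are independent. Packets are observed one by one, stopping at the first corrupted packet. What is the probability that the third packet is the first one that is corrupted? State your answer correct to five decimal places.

Geometric (trials to first success), p = 0.091.
P(Y = 3) = (1−p)^2 · p = 0.82628 · 0.091 = 0.0751916

0.07519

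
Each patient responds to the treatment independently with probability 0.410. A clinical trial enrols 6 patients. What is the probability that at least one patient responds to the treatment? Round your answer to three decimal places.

P(at least one) = 1 − P(none) = 1 − (1 − 0.41)^6
= 1 − 0.04218 = 0.95782

0.958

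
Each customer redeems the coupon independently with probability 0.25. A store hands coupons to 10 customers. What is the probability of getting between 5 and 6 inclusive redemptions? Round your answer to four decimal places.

X ~ Binomial(10, 0.25); P(5 ≤ X ≤ 6) = Σ C(10,k) p^k (1−p)^(10−k) over k:
  k=5: C(10,5)·0.25^5·0.75^5 = 0.058399
  k=6: C(10,6)·0.25^6·0.75^4 = 0.016222
Total = 0.074621

0.0746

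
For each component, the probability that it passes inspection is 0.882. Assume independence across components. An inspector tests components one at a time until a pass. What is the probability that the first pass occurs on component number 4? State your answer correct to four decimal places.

Geometric (trials to first success), p = 0.882.
P(Y = 4) = (1−p)^3 · p = 0.001643 · 0.882 = 0.001449

0.0014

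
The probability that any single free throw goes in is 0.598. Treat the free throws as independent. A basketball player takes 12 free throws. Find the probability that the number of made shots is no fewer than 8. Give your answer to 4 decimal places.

0.4325

X ~ Binomial(12, 0.598); P(X ≥ 8) = Σ C(12,k) p^k (1−p)^(12−k) over k:
  k=8: C(12,8)·0.598^8·0.402^4 = 0.211407
  k=9: C(12,9)·0.598^9·0.402^3 = 0.139769
  k=10: C(12,10)·0.598^10·0.402^2 = 0.062375
  k=11: C(12,11)·0.598^11·0.402^1 = 0.016870
  k=12: C(12,12)·0.598^12·0.402^0 = 0.002091
Total = 0.432512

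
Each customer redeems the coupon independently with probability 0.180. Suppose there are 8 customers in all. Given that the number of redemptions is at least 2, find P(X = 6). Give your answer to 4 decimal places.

X ~ Binomial(8, 0.18). Want P(X=6 | X≥2) = P(X=6) / P(X≥2).
P(X=6) = C(8,6)·0.18^6·0.82^2 = 0.000640
P(X≥2) = 1 − 0.204414 − 0.358971 = 0.436615
Ratio = 0.000640 / 0.436615 = 0.001467

0.0015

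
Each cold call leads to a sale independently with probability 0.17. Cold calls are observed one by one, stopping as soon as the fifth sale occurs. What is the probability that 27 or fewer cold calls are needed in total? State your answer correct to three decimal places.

Finishing within 27 cold calls ⇔ at least 5 successes in the first 27. With X ~ Binomial(27, 0.17), P(Y ≤ 27) = 1 − P(X ≤ 4).
  k=0: C(27,0)·0.17^0·0.83^27 = 0.00653
  k=1: C(27,1)·0.17^1·0.83^26 = 0.03613
  k=2: C(27,2)·0.17^2·0.83^25 = 0.09620
  k=3: C(27,3)·0.17^3·0.83^24 = 0.16419
  k=4: C(27,4)·0.17^4·0.83^23 = 0.20178
1 − 0.50482 = 0.49518

0.495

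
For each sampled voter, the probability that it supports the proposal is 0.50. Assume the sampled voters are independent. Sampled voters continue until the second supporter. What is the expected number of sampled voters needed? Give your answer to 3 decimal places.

4.000

Y = total sampled voters until the second success; negative binomial with r=2, p=0.50.
E[Y] = r / p = 2 / 0.50 = 4.00000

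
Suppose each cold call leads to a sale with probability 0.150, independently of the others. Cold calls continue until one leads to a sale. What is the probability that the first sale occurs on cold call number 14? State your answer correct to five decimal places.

Geometric (trials to first success), p = 0.15.
P(Y = 14) = (1−p)^13 · p = 0.12091 · 0.15 = 0.0181358

0.01814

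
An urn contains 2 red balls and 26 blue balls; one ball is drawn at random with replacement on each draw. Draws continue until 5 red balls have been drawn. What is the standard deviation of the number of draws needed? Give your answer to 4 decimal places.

30.1662

Y = total draws until the fifth success; negative binomial with r=5, p=0.071429.
SD(Y) = √[r(1−p)/p²] = √(910.000000) = 30.166206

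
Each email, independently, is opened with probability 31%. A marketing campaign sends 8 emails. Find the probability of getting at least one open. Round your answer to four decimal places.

0.9486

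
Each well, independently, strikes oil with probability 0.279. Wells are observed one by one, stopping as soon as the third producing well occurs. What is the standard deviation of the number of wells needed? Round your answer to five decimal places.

5.27138

Y = total wells until the third success; negative binomial with r=3, p=0.279.
SD(Y) = √[r(1−p)/p²] = √(27.7874128) = 5.2713767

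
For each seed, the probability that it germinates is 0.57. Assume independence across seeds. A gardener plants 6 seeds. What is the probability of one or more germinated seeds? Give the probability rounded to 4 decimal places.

0.9937

P(at least one) = 1 − P(none) = 1 − (1 − 0.57)^6
= 1 − 0.006321 = 0.993679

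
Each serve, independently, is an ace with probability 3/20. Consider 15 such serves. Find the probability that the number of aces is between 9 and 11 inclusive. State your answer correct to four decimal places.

0.0001

X ~ Binomial(15, 0.15); P(9 ≤ X ≤ 11) = Σ C(15,k) p^k (1−p)^(15−k) over k:
  k=9: C(15,9)·0.15^9·0.85^6 = 0.000073
  k=10: C(15,10)·0.15^10·0.85^5 = 0.000008
  k=11: C(15,11)·0.15^11·0.85^4 = 0.000001
Total = 0.000081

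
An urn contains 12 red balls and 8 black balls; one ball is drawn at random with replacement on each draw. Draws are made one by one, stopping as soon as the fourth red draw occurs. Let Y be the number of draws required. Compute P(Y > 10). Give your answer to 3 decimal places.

0.055

Needing more than 10 draws ⇔ fewer than 4 successes in the first 10. With X ~ Binomial(10, 0.60), P(Y > 10) = P(X ≤ 3).
  k=0: C(10,0)·0.60^0·0.40^10 = 0.00010
  k=1: C(10,1)·0.60^1·0.40^9 = 0.00157
  k=2: C(10,2)·0.60^2·0.40^8 = 0.01062
  k=3: C(10,3)·0.60^3·0.40^7 = 0.04247
P(X ≤ 3) = 0.05476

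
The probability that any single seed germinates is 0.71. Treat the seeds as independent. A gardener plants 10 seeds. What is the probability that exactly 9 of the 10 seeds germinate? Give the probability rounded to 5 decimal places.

0.13296

X ~ Binomial(n=10, p=0.71).
P(X=9) = C(10,9) · p^9 · (1−p)^1
= 10 · 0.045849 · 0.29 = 0.1329607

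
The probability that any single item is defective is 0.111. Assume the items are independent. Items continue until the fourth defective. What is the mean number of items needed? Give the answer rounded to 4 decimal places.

36.0360

Y = total items until the fourth success; negative binomial with r=4, p=0.111.
E[Y] = r / p = 4 / 0.111 = 36.036036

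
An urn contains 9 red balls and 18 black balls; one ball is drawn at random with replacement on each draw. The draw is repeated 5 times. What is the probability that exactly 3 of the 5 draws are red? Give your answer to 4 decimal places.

X ~ Binomial(n=5, p=0.333333).
P(X=3) = C(5,3) · p^3 · (1−p)^2
= 10 · 0.037037 · 0.44444 = 0.164609

0.1646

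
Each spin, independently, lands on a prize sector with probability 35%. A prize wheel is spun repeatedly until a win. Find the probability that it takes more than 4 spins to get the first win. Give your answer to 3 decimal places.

Y = number of spins to the first success; geometric, p = 0.35.
P(Y > 4) = P(first 4 all fail) = (1−p)^4 = 0.17851

0.179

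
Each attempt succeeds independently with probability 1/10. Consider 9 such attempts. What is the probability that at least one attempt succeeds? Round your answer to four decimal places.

P(at least one) = 1 − P(none) = 1 − (1 − 0.10)^9
= 1 − 0.387420 = 0.612580

0.6126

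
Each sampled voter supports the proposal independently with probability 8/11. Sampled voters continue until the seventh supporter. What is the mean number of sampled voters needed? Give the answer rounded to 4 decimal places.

9.6250

Y = total sampled voters until the seventh success; negative binomial with r=7, p=0.727273.
E[Y] = r / p = 7 / 0.727273 = 9.625000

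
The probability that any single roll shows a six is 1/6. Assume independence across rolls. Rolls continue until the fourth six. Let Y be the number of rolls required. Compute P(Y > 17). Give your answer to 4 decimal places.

Needing more than 17 rolls ⇔ fewer than 4 successes in the first 17. With X ~ Binomial(17, 0.166667), P(Y > 17) = P(X ≤ 3).
  k=0: C(17,0)·0.166667^0·0.833333^17 = 0.045073
  k=1: C(17,1)·0.166667^1·0.833333^16 = 0.153249
  k=2: C(17,2)·0.166667^2·0.833333^15 = 0.245198
  k=3: C(17,3)·0.166667^3·0.833333^14 = 0.245198
P(X ≤ 3) = 0.688719

0.6887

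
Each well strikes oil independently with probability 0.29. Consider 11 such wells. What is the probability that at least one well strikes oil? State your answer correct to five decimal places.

P(at least one) = 1 − P(none) = 1 − (1 − 0.29)^11
= 1 − 0.0231122 = 0.9768878

0.97689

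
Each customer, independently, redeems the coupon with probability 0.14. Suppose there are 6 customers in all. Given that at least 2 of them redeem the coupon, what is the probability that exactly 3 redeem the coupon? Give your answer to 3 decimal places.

X ~ Binomial(6, 0.14). Want P(X=3 | X≥2) = P(X=3) / P(X≥2).
P(X=3) = C(6,3)·0.14^3·0.86^3 = 0.03491
P(X≥2) = 1 − 0.40457 − 0.39516 = 0.20027
Ratio = 0.03491 / 0.20027 = 0.17429

0.174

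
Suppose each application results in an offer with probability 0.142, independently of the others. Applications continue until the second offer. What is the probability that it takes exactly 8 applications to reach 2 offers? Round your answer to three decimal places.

0.056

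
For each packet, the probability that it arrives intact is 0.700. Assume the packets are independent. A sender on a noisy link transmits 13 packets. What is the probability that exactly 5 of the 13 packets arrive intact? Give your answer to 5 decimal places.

0.01419

X ~ Binomial(n=13, p=0.70).
P(X=5) = C(13,5) · p^5 · (1−p)^8
= 1287 · 0.16807 · 6.561e-05 = 0.0141918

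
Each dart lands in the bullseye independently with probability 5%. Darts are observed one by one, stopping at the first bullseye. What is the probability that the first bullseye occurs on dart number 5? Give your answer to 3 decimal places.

0.041

Geometric (trials to first success), p = 0.05.
P(Y = 5) = (1−p)^4 · p = 0.81451 · 0.05 = 0.04073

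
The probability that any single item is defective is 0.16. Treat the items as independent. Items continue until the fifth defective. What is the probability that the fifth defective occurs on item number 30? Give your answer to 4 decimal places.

0.0319

Y = trial on which the fifth success occurs; negative binomial, r=5, p=0.16.
P(Y=30) = C(29,4) · p^5 · (1−p)^25
= 23751 · 0.00010486 · 0.012793 = 0.031861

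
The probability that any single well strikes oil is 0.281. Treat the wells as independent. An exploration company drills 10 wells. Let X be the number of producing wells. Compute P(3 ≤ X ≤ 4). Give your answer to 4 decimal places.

X ~ Binomial(10, 0.281); P(3 ≤ X ≤ 4) = Σ C(10,k) p^k (1−p)^(10−k) over k:
  k=3: C(10,3)·0.281^3·0.719^7 = 0.264486
  k=4: C(10,4)·0.281^4·0.719^6 = 0.180891
Total = 0.445377

0.4454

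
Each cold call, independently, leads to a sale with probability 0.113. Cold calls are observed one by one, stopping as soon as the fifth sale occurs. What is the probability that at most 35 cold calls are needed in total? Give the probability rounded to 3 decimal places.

Finishing within 35 cold calls ⇔ at least 5 successes in the first 35. With X ~ Binomial(35, 0.113), P(Y ≤ 35) = 1 − P(X ≤ 4).
  k=0: C(35,0)·0.113^0·0.887^35 = 0.01504
  k=1: C(35,1)·0.113^1·0.887^34 = 0.06707
  k=2: C(35,2)·0.113^2·0.887^33 = 0.14526
  k=3: C(35,3)·0.113^3·0.887^32 = 0.20356
  k=4: C(35,4)·0.113^4·0.887^31 = 0.20747
1 − 0.63841 = 0.36159

0.362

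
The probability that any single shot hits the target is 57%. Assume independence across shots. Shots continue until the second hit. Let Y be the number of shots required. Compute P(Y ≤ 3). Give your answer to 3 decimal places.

0.604

Finishing within 3 shots ⇔ at least 2 successes in the first 3. With X ~ Binomial(3, 0.57), P(Y ≤ 3) = 1 − P(X ≤ 1).
  k=0: C(3,0)·0.57^0·0.43^3 = 0.07951
  k=1: C(3,1)·0.57^1·0.43^2 = 0.31618
1 − 0.39569 = 0.60431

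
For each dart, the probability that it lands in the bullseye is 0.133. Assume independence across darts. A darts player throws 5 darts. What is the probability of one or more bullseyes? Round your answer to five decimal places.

P(at least one) = 1 − P(none) = 1 − (1 − 0.133)^5
= 1 − 0.4898865 = 0.5101135

0.51011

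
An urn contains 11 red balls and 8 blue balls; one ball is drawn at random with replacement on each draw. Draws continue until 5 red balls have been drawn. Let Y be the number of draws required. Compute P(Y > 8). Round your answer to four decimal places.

0.4551

Needing more than 8 draws ⇔ fewer than 5 successes in the first 8. With X ~ Binomial(8, 0.578947), P(Y > 8) = P(X ≤ 4).
  k=0: C(8,0)·0.578947^0·0.421053^8 = 0.000988
  k=1: C(8,1)·0.578947^1·0.421053^7 = 0.010866
  k=2: C(8,2)·0.578947^2·0.421053^6 = 0.052294
  k=3: C(8,3)·0.578947^3·0.421053^5 = 0.143809
  k=4: C(8,4)·0.578947^4·0.421053^4 = 0.247172
P(X ≤ 4) = 0.455130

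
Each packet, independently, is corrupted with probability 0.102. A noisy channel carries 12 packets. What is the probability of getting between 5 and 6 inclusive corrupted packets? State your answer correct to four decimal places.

0.0047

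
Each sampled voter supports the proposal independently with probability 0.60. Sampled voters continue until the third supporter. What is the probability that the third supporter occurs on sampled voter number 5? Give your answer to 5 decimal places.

Y = trial on which the third success occurs; negative binomial, r=3, p=0.60.
P(Y=5) = C(4,2) · p^3 · (1−p)^2
= 6 · 0.216 · 0.16 = 0.2073600

0.20736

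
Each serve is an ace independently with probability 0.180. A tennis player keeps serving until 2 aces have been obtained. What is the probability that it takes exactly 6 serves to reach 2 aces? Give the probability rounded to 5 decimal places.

0.07324

Y = trial on which the second success occurs; negative binomial, r=2, p=0.18.
P(Y=6) = C(5,1) · p^2 · (1−p)^4
= 5 · 0.0324 · 0.45212 = 0.0732437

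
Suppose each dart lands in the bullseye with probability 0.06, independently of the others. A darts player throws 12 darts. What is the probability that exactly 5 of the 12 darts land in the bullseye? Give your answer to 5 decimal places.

0.00040

X ~ Binomial(n=12, p=0.06).
P(X=5) = C(12,5) · p^5 · (1−p)^7
= 792 · 7.776e-07 · 0.64848 = 0.0003994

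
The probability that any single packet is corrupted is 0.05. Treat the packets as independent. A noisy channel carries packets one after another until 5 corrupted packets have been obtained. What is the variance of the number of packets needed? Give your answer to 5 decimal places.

1900.00000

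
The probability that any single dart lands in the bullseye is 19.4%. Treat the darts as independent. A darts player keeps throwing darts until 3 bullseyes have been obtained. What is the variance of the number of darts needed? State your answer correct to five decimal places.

64.24700

Y = total darts until the third success; negative binomial with r=3, p=0.194.
Var(Y) = r(1−p)/p² = 3·0.806 / 0.194² = 64.2469976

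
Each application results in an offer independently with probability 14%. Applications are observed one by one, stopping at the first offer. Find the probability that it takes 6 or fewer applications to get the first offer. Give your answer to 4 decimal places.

Y = number of applications to the first success; geometric, p = 0.14.
P(Y ≤ 6) = 1 − (1−p)^6 = 1 − 0.404567 = 0.595433

0.5954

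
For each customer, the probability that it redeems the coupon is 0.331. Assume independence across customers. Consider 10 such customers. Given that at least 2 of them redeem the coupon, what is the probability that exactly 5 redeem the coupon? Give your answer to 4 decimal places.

X ~ Binomial(10, 0.331). Want P(X=5 | X≥2) = P(X=5) / P(X≥2).
P(X=5) = C(10,5)·0.331^5·0.669^5 = 0.134175
P(X≥2) = 1 − 0.017958 − 0.088851 = 0.893191
Ratio = 0.134175 / 0.893191 = 0.150220

0.1502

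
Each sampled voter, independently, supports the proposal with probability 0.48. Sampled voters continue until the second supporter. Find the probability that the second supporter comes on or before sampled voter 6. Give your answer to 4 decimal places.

Finishing within 6 sampled voters ⇔ at least 2 successes in the first 6. With X ~ Binomial(6, 0.48), P(Y ≤ 6) = 1 − P(X ≤ 1).
  k=0: C(6,0)·0.48^0·0.52^6 = 0.019771
  k=1: C(6,1)·0.48^1·0.52^5 = 0.109499
1 − 0.129269 = 0.870731

0.8707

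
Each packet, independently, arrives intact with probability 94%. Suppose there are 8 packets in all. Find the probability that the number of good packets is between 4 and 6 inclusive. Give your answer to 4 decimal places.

0.0791

X ~ Binomial(8, 0.94); P(4 ≤ X ≤ 6) = Σ C(8,k) p^k (1−p)^(8−k) over k:
  k=4: C(8,4)·0.94^4·0.06^4 = 0.000708
  k=5: C(8,5)·0.94^5·0.06^3 = 0.008877
  k=6: C(8,6)·0.94^6·0.06^2 = 0.069539
Total = 0.079124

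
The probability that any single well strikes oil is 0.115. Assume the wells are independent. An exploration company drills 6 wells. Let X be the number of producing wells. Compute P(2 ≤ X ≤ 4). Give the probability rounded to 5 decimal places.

0.14483

X ~ Binomial(6, 0.115); P(2 ≤ X ≤ 4) = Σ C(6,k) p^k (1−p)^(6−k) over k:
  k=2: C(6,2)·0.115^2·0.885^4 = 0.1216914
  k=3: C(6,3)·0.115^3·0.885^3 = 0.0210840
  k=4: C(6,4)·0.115^4·0.885^2 = 0.0020548
Total = 0.1448303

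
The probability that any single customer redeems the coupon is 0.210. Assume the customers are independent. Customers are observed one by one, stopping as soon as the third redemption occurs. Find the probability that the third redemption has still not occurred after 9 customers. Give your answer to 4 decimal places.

Needing more than 9 customers ⇔ fewer than 3 successes in the first 9. With X ~ Binomial(9, 0.21), P(Y > 9) = P(X ≤ 2).
  k=0: C(9,0)·0.21^0·0.79^9 = 0.119852
  k=1: C(9,1)·0.21^1·0.79^8 = 0.286734
  k=2: C(9,2)·0.21^2·0.79^7 = 0.304881
P(X ≤ 2) = 0.711466

0.7115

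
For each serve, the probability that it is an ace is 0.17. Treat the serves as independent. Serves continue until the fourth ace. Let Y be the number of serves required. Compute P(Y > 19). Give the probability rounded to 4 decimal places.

Needing more than 19 serves ⇔ fewer than 4 successes in the first 19. With X ~ Binomial(19, 0.17), P(Y > 19) = P(X ≤ 3).
  k=0: C(19,0)·0.17^0·0.83^19 = 0.029006
  k=1: C(19,1)·0.17^1·0.83^18 = 0.112878
  k=2: C(19,2)·0.17^2·0.83^17 = 0.208076
  k=3: C(19,3)·0.17^3·0.83^16 = 0.241502
P(X ≤ 3) = 0.591461

0.5915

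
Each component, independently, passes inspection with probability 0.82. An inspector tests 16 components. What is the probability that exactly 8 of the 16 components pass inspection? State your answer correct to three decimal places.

0.003

X ~ Binomial(n=16, p=0.82).
P(X=8) = C(16,8) · p^8 · (1−p)^8
= 12870 · 0.20441 · 1.102e-06 = 0.00290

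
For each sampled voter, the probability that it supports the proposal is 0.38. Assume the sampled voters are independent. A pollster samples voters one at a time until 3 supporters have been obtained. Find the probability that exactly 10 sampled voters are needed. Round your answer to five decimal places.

Y = trial on which the third success occurs; negative binomial, r=3, p=0.38.
P(Y=10) = C(9,2) · p^3 · (1−p)^7
= 36 · 0.054872 · 0.035216 = 0.0695657

0.06957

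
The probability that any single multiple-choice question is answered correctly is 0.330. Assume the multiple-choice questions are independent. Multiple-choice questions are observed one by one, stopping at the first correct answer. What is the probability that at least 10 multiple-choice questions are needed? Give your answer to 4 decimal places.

0.0272

Y = number of multiple-choice questions to the first success; geometric, p = 0.33.
P(Y > 9) = P(first 9 all fail) = (1−p)^9 = 0.027207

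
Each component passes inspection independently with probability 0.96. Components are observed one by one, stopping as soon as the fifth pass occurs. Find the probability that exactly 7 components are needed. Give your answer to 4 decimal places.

0.0196

Y = trial on which the fifth success occurs; negative binomial, r=5, p=0.96.
P(Y=7) = C(6,4) · p^5 · (1−p)^2
= 15 · 0.81537 · 0.0016 = 0.019569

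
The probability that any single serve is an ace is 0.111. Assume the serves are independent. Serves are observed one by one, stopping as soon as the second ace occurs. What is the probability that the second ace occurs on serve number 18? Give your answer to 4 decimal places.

0.0319

Y = trial on which the second success occurs; negative binomial, r=2, p=0.111.
P(Y=18) = C(17,1) · p^2 · (1−p)^16
= 17 · 0.012321 · 0.1522 = 0.031880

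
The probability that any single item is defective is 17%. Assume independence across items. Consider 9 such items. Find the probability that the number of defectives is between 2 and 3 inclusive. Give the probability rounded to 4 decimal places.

X ~ Binomial(9, 0.17); P(2 ≤ X ≤ 3) = Σ C(9,k) p^k (1−p)^(9−k) over k:
  k=2: C(9,2)·0.17^2·0.83^7 = 0.282323
  k=3: C(9,3)·0.17^3·0.83^6 = 0.134926
Total = 0.417249

0.4172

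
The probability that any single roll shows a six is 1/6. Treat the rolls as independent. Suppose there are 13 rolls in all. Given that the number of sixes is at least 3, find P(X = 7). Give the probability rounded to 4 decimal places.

0.0055

X ~ Binomial(13, 0.166667). Want P(X=7 | X≥3) = P(X=7) / P(X≥3).
P(X=7) = C(13,7)·0.166667^7·0.833333^6 = 0.002053
P(X≥3) = 1 − 0.093464 − 0.243006 − 0.291607 = 0.371923
Ratio = 0.002053 / 0.371923 = 0.005520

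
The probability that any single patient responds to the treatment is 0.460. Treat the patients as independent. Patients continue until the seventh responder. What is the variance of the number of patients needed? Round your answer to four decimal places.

17.8639

Y = total patients until the seventh success; negative binomial with r=7, p=0.46.
Var(Y) = r(1−p)/p² = 7·0.54 / 0.46² = 17.863894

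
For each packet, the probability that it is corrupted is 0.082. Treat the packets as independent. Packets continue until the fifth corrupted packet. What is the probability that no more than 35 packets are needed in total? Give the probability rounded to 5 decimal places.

Finishing within 35 packets ⇔ at least 5 successes in the first 35. With X ~ Binomial(35, 0.082), P(Y ≤ 35) = 1 − P(X ≤ 4).
  k=0: C(35,0)·0.082^0·0.918^35 = 0.0500603
  k=1: C(35,1)·0.082^1·0.918^34 = 0.1565067
  k=2: C(35,2)·0.082^2·0.918^33 = 0.2376584
  k=3: C(35,3)·0.082^3·0.918^32 = 0.2335162
  k=4: C(35,4)·0.082^4·0.918^31 = 0.1668700
1 − 0.8446116 = 0.1553884

0.15539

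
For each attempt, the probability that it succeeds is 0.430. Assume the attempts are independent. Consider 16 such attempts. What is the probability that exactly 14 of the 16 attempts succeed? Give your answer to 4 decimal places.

X ~ Binomial(n=16, p=0.43).
P(X=14) = C(16,14) · p^14 · (1−p)^2
= 120 · 7.3885e-06 · 0.3249 = 0.000288

0.0003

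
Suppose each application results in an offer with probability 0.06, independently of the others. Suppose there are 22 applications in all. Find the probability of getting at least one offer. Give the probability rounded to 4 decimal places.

0.7437

P(at least one) = 1 − P(none) = 1 − (1 − 0.06)^22
= 1 − 0.256338 = 0.743662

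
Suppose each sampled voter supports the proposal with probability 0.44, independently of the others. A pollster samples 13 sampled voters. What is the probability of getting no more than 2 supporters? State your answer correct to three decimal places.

0.032

X ~ Binomial(13, 0.44); P(X ≤ 2) = Σ C(13,k) p^k (1−p)^(13−k) over k:
  k=0: C(13,0)·0.44^0·0.56^13 = 0.00053
  k=1: C(13,1)·0.44^1·0.56^12 = 0.00544
  k=2: C(13,2)·0.44^2·0.56^11 = 0.02565
Total = 0.03162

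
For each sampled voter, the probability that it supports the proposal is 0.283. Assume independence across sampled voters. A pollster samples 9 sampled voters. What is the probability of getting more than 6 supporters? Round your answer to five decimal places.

0.00297

X ~ Binomial(9, 0.283); P(X ≥ 7) = Σ C(9,k) p^k (1−p)^(9−k) over k:
  k=7: C(9,7)·0.283^7·0.717^2 = 0.0026906
  k=8: C(9,8)·0.283^8·0.717^1 = 0.0002655
  k=9: C(9,9)·0.283^9·0.717^0 = 0.0000116
Total = 0.0029677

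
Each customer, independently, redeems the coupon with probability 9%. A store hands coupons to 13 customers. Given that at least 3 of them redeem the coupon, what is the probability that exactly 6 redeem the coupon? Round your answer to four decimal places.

X ~ Binomial(13, 0.09). Want P(X=6 | X≥3) = P(X=6) / P(X≥3).
P(X=6) = C(13,6)·0.09^6·0.91^7 = 0.000471
P(X≥3) = 1 − 0.293453 − 0.377296 − 0.223890 = 0.105361
Ratio = 0.000471 / 0.105361 = 0.004473

0.0045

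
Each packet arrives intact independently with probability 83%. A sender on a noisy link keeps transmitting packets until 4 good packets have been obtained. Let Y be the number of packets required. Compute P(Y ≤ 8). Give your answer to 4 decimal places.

Finishing within 8 packets ⇔ at least 4 successes in the first 8. With X ~ Binomial(8, 0.83), P(Y ≤ 8) = 1 − P(X ≤ 3).
  k=0: C(8,0)·0.83^0·0.17^8 = 0.000001
  k=1: C(8,1)·0.83^1·0.17^7 = 0.000027
  k=2: C(8,2)·0.83^2·0.17^6 = 0.000466
  k=3: C(8,3)·0.83^3·0.17^5 = 0.004546
1 − 0.005040 = 0.994960

0.9950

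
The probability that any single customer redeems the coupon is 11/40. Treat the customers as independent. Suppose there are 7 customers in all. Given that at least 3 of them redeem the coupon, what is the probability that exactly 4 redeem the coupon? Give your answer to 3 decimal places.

X ~ Binomial(7, 0.275). Want P(X=4 | X≥3) = P(X=4) / P(X≥3).
P(X=4) = C(7,4)·0.275^4·0.725^3 = 0.07628
P(X≥3) = 1 − 0.10528 − 0.27955 − 0.31811 = 0.29706
Ratio = 0.07628 / 0.29706 = 0.25679

0.257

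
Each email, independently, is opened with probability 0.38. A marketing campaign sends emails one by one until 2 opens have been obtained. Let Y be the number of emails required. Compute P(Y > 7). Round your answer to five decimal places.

Needing more than 7 emails ⇔ fewer than 2 successes in the first 7. With X ~ Binomial(7, 0.38), P(Y > 7) = P(X ≤ 1).
  k=0: C(7,0)·0.38^0·0.62^7 = 0.0352161
  k=1: C(7,1)·0.38^1·0.62^6 = 0.1510886
P(X ≤ 1) = 0.1863048

0.18630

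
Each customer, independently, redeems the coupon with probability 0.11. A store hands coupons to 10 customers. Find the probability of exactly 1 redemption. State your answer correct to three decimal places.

X ~ Binomial(n=10, p=0.11).
P(X=1) = C(10,1) · p^1 · (1−p)^9
= 10 · 0.11 · 0.35036 = 0.38539

0.385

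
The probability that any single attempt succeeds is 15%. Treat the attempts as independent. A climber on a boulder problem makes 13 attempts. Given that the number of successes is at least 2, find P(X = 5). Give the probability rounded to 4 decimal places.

X ~ Binomial(13, 0.15). Want P(X=5 | X≥2) = P(X=5) / P(X≥2).
P(X=5) = C(13,5)·0.15^5·0.85^8 = 0.026631
P(X≥2) = 1 − 0.120905 − 0.277371 = 0.601723
Ratio = 0.026631 / 0.601723 = 0.044258

0.0443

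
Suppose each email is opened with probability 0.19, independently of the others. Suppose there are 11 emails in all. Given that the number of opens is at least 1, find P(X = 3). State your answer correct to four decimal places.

0.2326

X ~ Binomial(11, 0.19). Want P(X=3 | X≥1) = P(X=3) / P(X≥1).
P(X=3) = C(11,3)·0.19^3·0.81^8 = 0.209713
P(X≥1) = 1 − 0.098477 = 0.901523
Ratio = 0.209713 / 0.901523 = 0.232621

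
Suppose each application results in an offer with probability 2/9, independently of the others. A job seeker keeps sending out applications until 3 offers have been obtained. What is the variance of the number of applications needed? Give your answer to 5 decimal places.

Y = total applications until the third success; negative binomial with r=3, p=0.222222.
Var(Y) = r(1−p)/p² = 3·0.777778 / 0.222222² = 47.2500000

47.25000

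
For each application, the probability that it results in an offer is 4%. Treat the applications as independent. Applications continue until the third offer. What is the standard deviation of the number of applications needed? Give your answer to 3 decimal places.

42.426

Y = total applications until the third success; negative binomial with r=3, p=0.04.
SD(Y) = √[r(1−p)/p²] = √(1800.00000) = 42.42641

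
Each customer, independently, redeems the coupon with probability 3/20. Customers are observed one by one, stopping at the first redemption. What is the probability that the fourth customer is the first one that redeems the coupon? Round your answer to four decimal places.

0.0921

Geometric (trials to first success), p = 0.15.
P(Y = 4) = (1−p)^3 · p = 0.61413 · 0.15 = 0.092119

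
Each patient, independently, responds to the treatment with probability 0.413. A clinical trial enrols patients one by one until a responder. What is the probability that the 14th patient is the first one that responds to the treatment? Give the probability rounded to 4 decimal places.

0.0004

Geometric (trials to first success), p = 0.413.
P(Y = 14) = (1−p)^13 · p = 0.00098242 · 0.413 = 0.000406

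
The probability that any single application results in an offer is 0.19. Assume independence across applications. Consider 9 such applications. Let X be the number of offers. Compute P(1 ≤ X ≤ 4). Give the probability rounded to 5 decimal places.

0.83415

X ~ Binomial(9, 0.19); P(1 ≤ X ≤ 4) = Σ C(9,k) p^k (1−p)^(9−k) over k:
  k=1: C(9,1)·0.19^1·0.81^8 = 0.3168665
  k=2: C(9,2)·0.19^2·0.81^7 = 0.2973068
  k=3: C(9,3)·0.19^3·0.81^6 = 0.1627235
  k=4: C(9,4)·0.19^4·0.81^5 = 0.0572546
Total = 0.8341513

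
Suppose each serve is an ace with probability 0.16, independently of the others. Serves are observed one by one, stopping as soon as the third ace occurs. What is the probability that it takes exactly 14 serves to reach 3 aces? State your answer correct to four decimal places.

0.0469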